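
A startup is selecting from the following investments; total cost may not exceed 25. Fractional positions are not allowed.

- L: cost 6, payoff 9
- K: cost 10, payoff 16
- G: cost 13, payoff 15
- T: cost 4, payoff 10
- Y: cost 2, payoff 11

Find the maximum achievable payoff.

46

Take L, K, T, and Y: cost 6 + 10 + 4 + 2 = 22 ≤ 25, payoff 9 + 16 + 10 + 11 = 46.
No other feasible combination does better.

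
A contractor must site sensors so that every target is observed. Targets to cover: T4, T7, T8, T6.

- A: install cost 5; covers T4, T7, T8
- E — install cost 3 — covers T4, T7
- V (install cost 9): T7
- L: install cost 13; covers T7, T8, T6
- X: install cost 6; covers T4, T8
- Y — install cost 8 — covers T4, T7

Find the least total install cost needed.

This is a weighted set-cover instance.
The greedy cost-per-new-target heuristic would pick E, A, and L for 21, but a cheaper cover exists.
Choose E and L: together they cover T4, T7, T8, T6 — every target.
Total install cost: 3 + 13 = 16.
No cover costs less than 16.

16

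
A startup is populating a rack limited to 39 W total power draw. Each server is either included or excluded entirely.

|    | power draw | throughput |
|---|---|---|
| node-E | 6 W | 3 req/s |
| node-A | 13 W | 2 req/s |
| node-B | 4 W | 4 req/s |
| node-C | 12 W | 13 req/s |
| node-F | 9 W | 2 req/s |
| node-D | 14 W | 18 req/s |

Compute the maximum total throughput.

Take node-E, node-B, node-C, and node-D: power draw 6 + 4 + 12 + 14 = 36 ≤ 39, throughput 3 + 4 + 13 + 18 = 38.
No other feasible combination does better.

38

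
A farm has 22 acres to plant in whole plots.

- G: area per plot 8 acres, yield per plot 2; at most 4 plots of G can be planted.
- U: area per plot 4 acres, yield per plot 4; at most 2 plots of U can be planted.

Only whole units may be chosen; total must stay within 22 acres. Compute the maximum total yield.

10

1×G and 2×U: area 16 ≤ 22, yield 1·2 + 2·4 = 10.
2×U: area 8 ≤ 22, yield 2·4 = 8.
Best is 10.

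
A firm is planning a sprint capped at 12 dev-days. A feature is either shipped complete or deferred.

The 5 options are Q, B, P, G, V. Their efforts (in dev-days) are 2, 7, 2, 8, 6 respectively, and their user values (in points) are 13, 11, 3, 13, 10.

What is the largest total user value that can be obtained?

Allowing fractional choices, the relaxed optimum would be about 29.5, but features are indivisible.
Q + B + P: effort 2 + 7 + 2 = 11 ≤ 12, user value 13 + 11 + 3 = 27.
Q + P + G: effort 2 + 2 + 8 = 12 ≤ 12, user value 13 + 3 + 13 = 29.
Best is Q, P, and G with total user value 29.

29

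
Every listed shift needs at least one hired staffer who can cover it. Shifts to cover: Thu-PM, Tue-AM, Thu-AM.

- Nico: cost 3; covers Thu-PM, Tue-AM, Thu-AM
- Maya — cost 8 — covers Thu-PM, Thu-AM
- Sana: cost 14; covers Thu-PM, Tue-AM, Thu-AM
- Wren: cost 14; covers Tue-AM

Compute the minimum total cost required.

3

Nico alone covers Thu-PM, Tue-AM, Thu-AM — every shift.
Total cost: 3.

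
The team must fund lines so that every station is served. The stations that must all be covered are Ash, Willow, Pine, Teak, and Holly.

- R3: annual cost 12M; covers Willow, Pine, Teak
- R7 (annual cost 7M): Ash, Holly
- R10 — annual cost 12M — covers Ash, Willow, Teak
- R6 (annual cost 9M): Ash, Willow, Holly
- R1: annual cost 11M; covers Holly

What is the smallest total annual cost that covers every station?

19

This is an integer covering problem.
Choose R3 and R7: together they cover Ash, Willow, Pine, Teak, Holly — every station.
Total annual cost: 12 + 7 = 19.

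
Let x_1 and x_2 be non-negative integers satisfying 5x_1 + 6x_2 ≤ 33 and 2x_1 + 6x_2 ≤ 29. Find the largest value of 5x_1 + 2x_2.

30

Relaxing integrality, the LP optimum is 33.00 at (x_1,x_2) = (6.6, 0), which is not an integer point.
(x_1,x_2)=(6,0): 5·6+6·0=30≤33, 2·6+6·0=12≤29, objective 30.
(x_1,x_2)=(5,1): 5·5+6·1=31≤33, 2·5+6·1=16≤29, objective 27.
(x_1,x_2)=(5,0): 5·5+6·0=25≤33, 2·5+6·0=10≤29, objective 25.
The best lattice point is (6,0), giving 30.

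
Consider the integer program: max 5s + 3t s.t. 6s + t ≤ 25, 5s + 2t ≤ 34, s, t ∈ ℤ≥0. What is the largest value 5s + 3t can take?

(s,t)=(0,17): 6·0+1·17=17≤25, 5·0+2·17=34≤34, objective 51.
(s,t)=(0,16): 6·0+1·16=16≤25, 5·0+2·16=32≤34, objective 48.
No feasible integer point exceeds 51.

51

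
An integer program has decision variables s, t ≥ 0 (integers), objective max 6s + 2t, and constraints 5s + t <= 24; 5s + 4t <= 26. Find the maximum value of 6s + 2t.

(s,t)=(4,1) is feasible, giving 26.
(s,t)=(4,0) is feasible, giving 24.
(s,t)=(3,2) is feasible, giving 22.
(s,t)=(3,1) is feasible, giving 20.
The best lattice point is (4,1), giving 26.

26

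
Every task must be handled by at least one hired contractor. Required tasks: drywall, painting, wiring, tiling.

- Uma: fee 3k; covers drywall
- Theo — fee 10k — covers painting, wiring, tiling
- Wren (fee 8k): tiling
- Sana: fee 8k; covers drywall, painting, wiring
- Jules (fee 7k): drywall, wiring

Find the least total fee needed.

13

The greedy cost-per-new-task heuristic would pick Sana and Wren for 16, but a cheaper cover exists.
Choose Uma and Theo: together they cover drywall, painting, wiring, tiling — every task.
Total fee: 3 + 10 = 13.
No cover costs less than 13.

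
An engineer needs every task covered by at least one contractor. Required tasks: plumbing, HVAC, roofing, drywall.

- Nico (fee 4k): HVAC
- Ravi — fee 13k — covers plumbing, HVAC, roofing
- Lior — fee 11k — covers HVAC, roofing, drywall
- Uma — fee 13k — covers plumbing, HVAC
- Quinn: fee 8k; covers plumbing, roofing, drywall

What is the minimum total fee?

Choose Nico and Quinn: together they cover plumbing, HVAC, roofing, drywall — every task.
Total fee: 4 + 8 = 12.
No cover costs less than 12.

12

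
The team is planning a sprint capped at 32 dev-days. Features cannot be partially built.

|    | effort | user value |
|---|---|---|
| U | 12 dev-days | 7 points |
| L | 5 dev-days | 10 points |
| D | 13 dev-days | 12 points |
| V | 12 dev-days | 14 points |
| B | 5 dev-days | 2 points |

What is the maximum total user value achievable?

Allowing fractional choices, the relaxed optimum would be about 37.2, but features are indivisible.
L + D + V: effort 5 + 13 + 12 = 30 ≤ 32, user value 10 + 12 + 14 = 36.
U + L + V: effort 12 + 5 + 12 = 29 ≤ 32, user value 7 + 10 + 14 = 31.
U + L + D: effort 12 + 5 + 13 = 30 ≤ 32, user value 7 + 10 + 12 = 29.
Best is L, D, and V with total user value 36.

36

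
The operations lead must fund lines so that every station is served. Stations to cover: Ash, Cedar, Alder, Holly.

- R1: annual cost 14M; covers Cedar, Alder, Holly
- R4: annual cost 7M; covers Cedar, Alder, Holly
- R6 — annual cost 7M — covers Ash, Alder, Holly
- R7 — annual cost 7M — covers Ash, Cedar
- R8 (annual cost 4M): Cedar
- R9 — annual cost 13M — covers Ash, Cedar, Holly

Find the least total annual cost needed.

11

This is a weighted set-cover instance.
The greedy cost-per-new-station heuristic would pick R4 and R6 for 14, but a cheaper cover exists.
Choose R6 and R8: together they cover Ash, Cedar, Alder, Holly — every station.
Total annual cost: 7 + 4 = 11.
No cover costs less than 11.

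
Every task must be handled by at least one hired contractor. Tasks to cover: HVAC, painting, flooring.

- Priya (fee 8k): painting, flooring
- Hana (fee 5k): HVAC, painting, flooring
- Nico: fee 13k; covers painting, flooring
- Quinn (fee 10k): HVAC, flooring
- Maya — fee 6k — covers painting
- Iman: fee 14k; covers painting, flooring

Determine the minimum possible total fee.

5

Hana alone covers HVAC, painting, flooring — every task.
Total fee: 5.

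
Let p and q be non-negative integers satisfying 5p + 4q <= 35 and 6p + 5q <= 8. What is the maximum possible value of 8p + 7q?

The continuous relaxation peaks at (0, 1.6) with value 11.20; rounding to a feasible lattice point costs some objective.
(p,q)=(1,0): 5·1+4·0=5≤35, 6·1+5·0=6≤8, objective 8.
(p,q)=(0,1): 5·0+4·1=4≤35, 6·0+5·1=5≤8, objective 7.
(p,q)=(0,0): 5·0+4·0=0≤35, 6·0+5·0=0≤8, objective 0.
Maximum is 8 at (p,q)=(1,0).

8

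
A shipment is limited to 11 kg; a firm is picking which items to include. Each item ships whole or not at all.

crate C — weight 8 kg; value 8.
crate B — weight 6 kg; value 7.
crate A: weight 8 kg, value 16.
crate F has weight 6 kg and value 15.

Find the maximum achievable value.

Take crate A: weight 8 ≤ 11, value 16.
No other feasible combination does better.

16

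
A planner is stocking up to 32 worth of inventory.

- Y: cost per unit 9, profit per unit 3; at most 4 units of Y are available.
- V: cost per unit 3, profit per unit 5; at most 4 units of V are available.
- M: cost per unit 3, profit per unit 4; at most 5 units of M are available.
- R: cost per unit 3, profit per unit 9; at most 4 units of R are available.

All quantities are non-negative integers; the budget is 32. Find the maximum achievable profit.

64

This is a bounded integer knapsack.
Take 4×V, 2×M, and 4×R: cost 30 ≤ 32, profit 4·5 + 2·4 + 4·9 = 64.
R has the best ratio (9/3) and is taken to its limit of 4; remaining capacity is filled optimally with the others.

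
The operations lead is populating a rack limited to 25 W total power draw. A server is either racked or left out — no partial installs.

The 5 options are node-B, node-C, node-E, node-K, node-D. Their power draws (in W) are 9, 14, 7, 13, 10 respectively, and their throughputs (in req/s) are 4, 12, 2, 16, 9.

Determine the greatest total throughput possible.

25

Take node-K and node-D: power draw 13 + 10 = 23 ≤ 25, throughput 16 + 9 = 25.
No other feasible combination does better.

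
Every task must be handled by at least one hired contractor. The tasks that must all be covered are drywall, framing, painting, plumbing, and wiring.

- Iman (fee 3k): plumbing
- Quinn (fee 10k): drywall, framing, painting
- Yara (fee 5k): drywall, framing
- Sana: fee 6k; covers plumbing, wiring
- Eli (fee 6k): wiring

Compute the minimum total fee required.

The greedy cost-per-new-task heuristic would pick Yara, Iman, Sana, and Quinn for 24, but a cheaper cover exists.
Choose Quinn and Sana: together they cover drywall, framing, painting, plumbing, wiring — every task.
Total fee: 10 + 6 = 16.
No cover costs less than 16.

16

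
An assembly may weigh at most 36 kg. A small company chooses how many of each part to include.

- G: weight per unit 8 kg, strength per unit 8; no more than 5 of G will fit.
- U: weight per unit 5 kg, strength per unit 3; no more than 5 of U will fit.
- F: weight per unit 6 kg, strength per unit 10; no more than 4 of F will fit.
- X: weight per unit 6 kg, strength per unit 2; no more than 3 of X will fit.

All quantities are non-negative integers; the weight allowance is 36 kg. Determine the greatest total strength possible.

48

Take 1×G and 4×F: weight 32 ≤ 36, strength 1·8 + 4·10 = 48.
F has the best ratio (10/6) and is taken to its limit of 4; remaining capacity is filled optimally with the others.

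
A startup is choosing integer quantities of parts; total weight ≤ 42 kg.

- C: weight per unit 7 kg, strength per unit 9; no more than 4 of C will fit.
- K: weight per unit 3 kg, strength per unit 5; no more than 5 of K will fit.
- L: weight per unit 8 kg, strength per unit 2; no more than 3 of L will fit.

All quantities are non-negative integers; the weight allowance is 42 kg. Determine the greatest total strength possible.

56

K has the best ratio (5/3); taking only K gives at most 5×5 = 25 (stopped by the supply cap of 5).
Mixing does better — 4×C and 4×K: weight 40 ≤ 42, strength 4·9 + 4·5 = 56.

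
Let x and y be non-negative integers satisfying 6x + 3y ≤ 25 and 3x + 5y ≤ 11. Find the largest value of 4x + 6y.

Relaxing integrality, the LP optimum is 14.67 at (x,y) = (3.67, 0), which is not an integer point.
(x,y)=(2,1): 6·2+3·1=15≤25, 3·2+5·1=11≤11, objective 14.
(x,y)=(3,0): 6·3+3·0=18≤25, 3·3+5·0=9≤11, objective 12.
(x,y)=(1,1): 6·1+3·1=9≤25, 3·1+5·1=8≤11, objective 10.
No feasible integer point exceeds 14.

14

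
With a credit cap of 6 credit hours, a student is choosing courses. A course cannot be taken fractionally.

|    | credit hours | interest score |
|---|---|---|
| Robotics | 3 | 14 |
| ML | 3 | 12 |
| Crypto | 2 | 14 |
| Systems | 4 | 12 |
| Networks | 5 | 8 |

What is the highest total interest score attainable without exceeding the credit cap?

Robotics + Crypto: credit hours 3 + 2 = 5 ≤ 6, interest score 14 + 14 = 28.
ML + Crypto: credit hours 3 + 2 = 5 ≤ 6, interest score 12 + 14 = 26.
Robotics + ML: credit hours 3 + 3 = 6 ≤ 6, interest score 14 + 12 = 26.
Best is Robotics and Crypto with total interest score 28.

28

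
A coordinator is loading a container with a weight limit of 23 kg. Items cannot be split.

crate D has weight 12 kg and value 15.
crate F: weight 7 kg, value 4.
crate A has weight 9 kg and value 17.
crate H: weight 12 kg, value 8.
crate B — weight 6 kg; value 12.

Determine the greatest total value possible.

33

Treat it as a binary knapsack problem.
Allowing fractional choices, the relaxed optimum would be about 39.0, but items are indivisible.
crate D + crate A: weight 12 + 9 = 21 ≤ 23, value 15 + 17 = 32.
crate F + crate A + crate B: weight 7 + 9 + 6 = 22 ≤ 23, value 4 + 17 + 12 = 33.
crate A + crate B: weight 9 + 6 = 15 ≤ 23, value 17 + 12 = 29.
Best is crate F, crate A, and crate B with total value 33.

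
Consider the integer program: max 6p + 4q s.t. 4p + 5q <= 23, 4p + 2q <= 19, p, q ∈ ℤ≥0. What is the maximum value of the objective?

28

The continuous relaxation peaks at (4.08, 1.33) with value 29.83; rounding to a feasible lattice point costs some objective.
(p,q)=(4,1): 4·4+5·1=21≤23, 4·4+2·1=18≤19, objective 28.
(p,q)=(3,2): 4·3+5·2=22≤23, 4·3+2·2=16≤19, objective 26.
Maximum is 28 at (p,q)=(4,1).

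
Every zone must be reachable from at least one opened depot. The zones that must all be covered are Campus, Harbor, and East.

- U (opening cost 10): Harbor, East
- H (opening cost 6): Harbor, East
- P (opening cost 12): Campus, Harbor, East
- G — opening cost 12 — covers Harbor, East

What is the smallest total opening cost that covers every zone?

12

The greedy cost-per-new-zone heuristic would pick H and P for 18, but a cheaper cover exists.
P alone covers Campus, Harbor, East — every zone.
Total opening cost: 12.
No cover costs less than 12.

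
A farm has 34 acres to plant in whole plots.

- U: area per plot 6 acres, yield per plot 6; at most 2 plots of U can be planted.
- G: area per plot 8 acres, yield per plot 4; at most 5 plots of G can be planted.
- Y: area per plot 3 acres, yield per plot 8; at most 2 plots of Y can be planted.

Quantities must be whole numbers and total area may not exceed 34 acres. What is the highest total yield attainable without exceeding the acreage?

Take 2×U, 2×G, and 2×Y: area 34 ≤ 34, yield 2·6 + 2·4 + 2·8 = 36.
Y has the best ratio (8/3) and is taken to its limit of 2; remaining capacity is filled optimally with the others.

36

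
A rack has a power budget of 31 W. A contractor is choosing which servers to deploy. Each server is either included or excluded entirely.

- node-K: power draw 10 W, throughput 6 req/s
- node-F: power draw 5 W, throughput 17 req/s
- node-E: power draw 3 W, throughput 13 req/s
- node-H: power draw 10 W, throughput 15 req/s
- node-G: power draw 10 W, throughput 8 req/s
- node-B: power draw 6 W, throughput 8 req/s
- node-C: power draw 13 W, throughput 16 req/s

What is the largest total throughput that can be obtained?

Treat it as a binary knapsack problem.
Take node-F, node-E, node-H, and node-C: power draw 5 + 3 + 10 + 13 = 31 ≤ 31, throughput 17 + 13 + 15 + 16 = 61.
No other feasible combination does better.

61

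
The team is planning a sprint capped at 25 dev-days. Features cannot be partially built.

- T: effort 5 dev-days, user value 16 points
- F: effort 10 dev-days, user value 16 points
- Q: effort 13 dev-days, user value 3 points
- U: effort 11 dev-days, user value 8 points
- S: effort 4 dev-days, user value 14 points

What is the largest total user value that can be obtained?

46

This is an integer program with binary decision variables.
Allowing fractional choices, the relaxed optimum would be about 50.4, but features are indivisible.
T + F + S: effort 5 + 10 + 4 = 19 ≤ 25, user value 16 + 16 + 14 = 46.
F + U + S: effort 10 + 11 + 4 = 25 ≤ 25, user value 16 + 8 + 14 = 38.
T + U + S: effort 5 + 11 + 4 = 20 ≤ 25, user value 16 + 8 + 14 = 38.
Best is T, F, and S with total user value 46.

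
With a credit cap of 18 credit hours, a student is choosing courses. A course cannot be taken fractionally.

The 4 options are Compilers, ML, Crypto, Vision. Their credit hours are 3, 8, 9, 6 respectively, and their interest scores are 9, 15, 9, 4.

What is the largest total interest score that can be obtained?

28

Allowing fractional choices, the relaxed optimum would be about 31.0, but courses are indivisible.
Compilers + ML: credit hours 3 + 8 = 11 ≤ 18, interest score 9 + 15 = 24.
Compilers + ML + Vision: credit hours 3 + 8 + 6 = 17 ≤ 18, interest score 9 + 15 + 4 = 28.
Best is Compilers, ML, and Vision with total interest score 28.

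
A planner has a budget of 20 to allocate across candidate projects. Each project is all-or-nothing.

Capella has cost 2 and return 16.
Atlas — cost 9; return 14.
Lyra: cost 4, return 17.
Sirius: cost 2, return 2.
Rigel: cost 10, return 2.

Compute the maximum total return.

49

Capella + Lyra + Sirius + Rigel: cost 2 + 4 + 2 + 10 = 18 ≤ 20, return 16 + 17 + 2 + 2 = 37.
Capella + Atlas + Lyra: cost 2 + 9 + 4 = 15 ≤ 20, return 16 + 14 + 17 = 47.
Capella + Atlas + Lyra + Sirius: cost 2 + 9 + 4 + 2 = 17 ≤ 20, return 16 + 14 + 17 + 2 = 49.
Best is Capella, Atlas, Lyra, and Sirius with total return 49.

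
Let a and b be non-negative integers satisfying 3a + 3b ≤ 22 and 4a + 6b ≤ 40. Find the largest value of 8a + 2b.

56

Relaxing integrality, the LP optimum is 58.67 at (a,b) = (7.33, 0), which is not an integer point.
(a,b)=(7,0): 3·7+3·0=21≤22, 4·7+6·0=28≤40, objective 56.
(a,b)=(6,1): 3·6+3·1=21≤22, 4·6+6·1=30≤40, objective 50.
(a,b)=(6,0): 3·6+3·0=18≤22, 4·6+6·0=24≤40, objective 48.
The best lattice point is (7,0), giving 56.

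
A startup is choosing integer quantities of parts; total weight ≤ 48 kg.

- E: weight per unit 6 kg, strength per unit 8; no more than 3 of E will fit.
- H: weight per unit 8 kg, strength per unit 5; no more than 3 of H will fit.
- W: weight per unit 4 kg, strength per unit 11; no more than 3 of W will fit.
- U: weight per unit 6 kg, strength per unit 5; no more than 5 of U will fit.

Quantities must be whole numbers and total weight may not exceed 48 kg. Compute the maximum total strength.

This is a bounded integer knapsack.
3×E, 3×W, and 3×U: weight 48 ≤ 48, strength 3·8 + 3·11 + 3·5 = 72.
2×E, 3×W, and 4×U: weight 48 ≤ 48, strength 2·8 + 3·11 + 4·5 = 69.
Best is 72.

72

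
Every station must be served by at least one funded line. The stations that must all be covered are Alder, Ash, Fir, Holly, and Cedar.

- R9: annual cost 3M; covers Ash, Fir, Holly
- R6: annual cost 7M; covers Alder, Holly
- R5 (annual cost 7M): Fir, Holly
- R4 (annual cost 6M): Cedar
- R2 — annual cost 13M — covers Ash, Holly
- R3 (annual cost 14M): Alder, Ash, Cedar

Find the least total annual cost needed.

This is a weighted set-cover instance.
Choose R9, R6, and R4: together they cover Alder, Ash, Fir, Holly, Cedar — every station.
Total annual cost: 3 + 7 + 6 = 16.
No cover costs less than 16.

16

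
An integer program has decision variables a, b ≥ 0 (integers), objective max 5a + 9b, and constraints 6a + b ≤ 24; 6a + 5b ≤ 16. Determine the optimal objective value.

(a,b)=(0,3) is feasible, giving 27.
(a,b)=(1,2) is feasible, giving 23.
(a,b)=(0,2) is feasible, giving 18.
The best lattice point is (0,3), giving 27.

27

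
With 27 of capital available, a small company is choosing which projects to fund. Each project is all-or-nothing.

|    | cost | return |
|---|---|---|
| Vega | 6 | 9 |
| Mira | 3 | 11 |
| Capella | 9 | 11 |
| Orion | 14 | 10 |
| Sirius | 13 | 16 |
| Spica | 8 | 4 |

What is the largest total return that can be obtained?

38

Allowing fractional choices, the relaxed optimum would be about 42.1, but projects are indivisible.
Mira + Capella + Sirius: cost 3 + 9 + 13 = 25 ≤ 27, return 11 + 11 + 16 = 38.
Vega + Mira + Capella + Spica: cost 6 + 3 + 9 + 8 = 26 ≤ 27, return 9 + 11 + 11 + 4 = 35.
Vega + Mira + Sirius: cost 6 + 3 + 13 = 22 ≤ 27, return 9 + 11 + 16 = 36.
Best is Mira, Capella, and Sirius with total return 38.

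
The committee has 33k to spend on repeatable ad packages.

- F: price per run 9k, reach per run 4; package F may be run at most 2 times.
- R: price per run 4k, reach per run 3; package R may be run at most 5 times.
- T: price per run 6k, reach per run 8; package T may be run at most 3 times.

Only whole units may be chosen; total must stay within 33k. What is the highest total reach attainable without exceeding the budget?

This is a bounded integer knapsack.
T has the best ratio (8/6); taking only T gives at most 3×8 = 24 (stopped by the supply cap of 3).
Mixing does better — 3×R and 3×T: price 30 ≤ 33, reach 3·3 + 3·8 = 33.

33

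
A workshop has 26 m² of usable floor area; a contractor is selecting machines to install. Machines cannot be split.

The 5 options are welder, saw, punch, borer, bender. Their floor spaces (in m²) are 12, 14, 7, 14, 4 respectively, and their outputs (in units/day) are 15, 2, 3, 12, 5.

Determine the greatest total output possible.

27

welder + borer: floor space 12 + 14 = 26 ≤ 26, output 15 + 12 = 27.
welder + punch + bender: floor space 12 + 7 + 4 = 23 ≤ 26, output 15 + 3 + 5 = 23.
Best is welder and borer with total output 27.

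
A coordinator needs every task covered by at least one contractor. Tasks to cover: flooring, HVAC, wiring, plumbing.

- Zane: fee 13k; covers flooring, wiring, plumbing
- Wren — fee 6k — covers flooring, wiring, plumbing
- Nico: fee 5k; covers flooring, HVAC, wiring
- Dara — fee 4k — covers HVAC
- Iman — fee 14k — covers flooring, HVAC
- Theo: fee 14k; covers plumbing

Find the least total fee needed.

10

Choose Wren and Dara: together they cover flooring, HVAC, wiring, plumbing — every task.
Total fee: 6 + 4 = 10.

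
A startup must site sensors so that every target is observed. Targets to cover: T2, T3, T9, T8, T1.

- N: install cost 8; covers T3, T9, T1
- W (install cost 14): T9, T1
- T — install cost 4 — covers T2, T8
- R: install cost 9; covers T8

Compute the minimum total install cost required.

12

Choose N and T: together they cover T2, T3, T9, T8, T1 — every target.
Total install cost: 8 + 4 = 12.
No cover costs less than 12.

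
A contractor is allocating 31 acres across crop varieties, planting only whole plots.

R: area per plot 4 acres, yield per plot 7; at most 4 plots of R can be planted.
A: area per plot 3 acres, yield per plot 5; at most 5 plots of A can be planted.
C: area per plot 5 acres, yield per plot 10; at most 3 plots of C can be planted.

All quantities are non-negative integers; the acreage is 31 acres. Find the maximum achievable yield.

58

Take 4×R and 3×C: area 31 ≤ 31, yield 4·7 + 3·10 = 58.
C has the best ratio (10/5) and is taken to its limit of 3; remaining capacity is filled optimally with the others.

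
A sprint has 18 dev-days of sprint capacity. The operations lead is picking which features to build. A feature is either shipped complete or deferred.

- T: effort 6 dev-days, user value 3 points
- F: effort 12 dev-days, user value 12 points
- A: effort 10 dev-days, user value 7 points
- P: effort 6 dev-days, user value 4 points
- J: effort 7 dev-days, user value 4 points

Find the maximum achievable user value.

16

This is an integer program with binary decision variables.
Take F and P: effort 12 + 6 = 18 ≤ 18, user value 12 + 4 = 16.
No other feasible combination does better.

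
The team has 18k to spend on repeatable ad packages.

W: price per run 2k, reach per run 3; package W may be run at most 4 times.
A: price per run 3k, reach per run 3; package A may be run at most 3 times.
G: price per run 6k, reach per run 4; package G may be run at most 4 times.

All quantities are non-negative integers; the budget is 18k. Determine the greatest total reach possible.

4×W and 3×A: price 17 ≤ 18, reach 4·3 + 3·3 = 21.
3×W, 2×A, and 1×G: price 18 ≤ 18, reach 3·3 + 2·3 + 1·4 = 19.
Best is 21.

21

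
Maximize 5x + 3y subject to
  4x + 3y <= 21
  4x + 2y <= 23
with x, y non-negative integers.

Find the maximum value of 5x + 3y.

25

Relaxing integrality, the LP optimum is 26.25 at (x,y) = (5.25, 0), which is not an integer point.
(x,y)=(5,0): 4·5+3·0=20≤21, 4·5+2·0=20≤23, objective 25.
(x,y)=(4,1): 4·4+3·1=19≤21, 4·4+2·1=18≤23, objective 23.
(x,y)=(4,0): 4·4+3·0=16≤21, 4·4+2·0=16≤23, objective 20.
No feasible integer point exceeds 25.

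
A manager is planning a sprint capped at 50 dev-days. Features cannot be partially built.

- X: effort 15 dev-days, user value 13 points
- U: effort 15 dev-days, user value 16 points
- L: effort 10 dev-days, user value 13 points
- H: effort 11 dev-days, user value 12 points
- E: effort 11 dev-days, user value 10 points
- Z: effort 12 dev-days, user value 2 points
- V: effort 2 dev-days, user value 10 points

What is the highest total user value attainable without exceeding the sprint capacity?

Treat it as a binary knapsack problem.
Take U, L, H, E, and V: effort 15 + 10 + 11 + 11 + 2 = 49 ≤ 50, user value 16 + 13 + 12 + 10 + 10 = 61.
No other feasible combination does better.

61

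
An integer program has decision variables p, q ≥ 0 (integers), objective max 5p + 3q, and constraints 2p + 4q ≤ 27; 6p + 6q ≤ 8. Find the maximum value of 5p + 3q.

5

The continuous relaxation peaks at (1.33, 0) with value 6.67; rounding to a feasible lattice point costs some objective.
(p,q)=(1,0): 2·1+4·0=2≤27, 6·1+6·0=6≤8, objective 5.
(p,q)=(0,1): 2·0+4·1=4≤27, 6·0+6·1=6≤8, objective 3.
Maximum is 5 at (p,q)=(1,0).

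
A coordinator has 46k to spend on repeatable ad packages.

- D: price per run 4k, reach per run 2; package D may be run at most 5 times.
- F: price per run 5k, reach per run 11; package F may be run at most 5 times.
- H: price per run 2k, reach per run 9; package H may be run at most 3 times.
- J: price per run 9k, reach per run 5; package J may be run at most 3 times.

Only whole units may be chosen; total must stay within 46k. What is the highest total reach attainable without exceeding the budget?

89

H has the best ratio (9/2); taking only H gives at most 3×9 = 27 (stopped by the supply cap of 3).
Mixing does better — 1×D, 5×F, 3×H, and 1×J: price 44 ≤ 46, reach 1·2 + 5·11 + 3·9 + 1·5 = 89.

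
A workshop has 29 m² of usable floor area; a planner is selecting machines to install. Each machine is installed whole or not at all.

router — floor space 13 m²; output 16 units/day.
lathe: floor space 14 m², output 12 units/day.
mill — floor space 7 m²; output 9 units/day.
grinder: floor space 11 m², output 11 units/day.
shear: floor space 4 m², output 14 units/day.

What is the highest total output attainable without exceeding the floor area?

41

Treat it as a binary knapsack problem.
router + grinder + shear: floor space 13 + 11 + 4 = 28 ≤ 29, output 16 + 11 + 14 = 41.
router + mill + shear: floor space 13 + 7 + 4 = 24 ≤ 29, output 16 + 9 + 14 = 39.
Best is router, grinder, and shear with total output 41.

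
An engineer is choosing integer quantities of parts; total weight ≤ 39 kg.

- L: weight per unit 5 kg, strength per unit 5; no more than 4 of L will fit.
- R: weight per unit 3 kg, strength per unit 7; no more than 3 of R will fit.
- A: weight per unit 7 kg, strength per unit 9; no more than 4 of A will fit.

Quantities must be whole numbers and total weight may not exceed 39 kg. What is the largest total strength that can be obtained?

R has the best ratio (7/3); taking only R gives at most 3×7 = 21 (stopped by the supply cap of 3).
Mixing does better — 3×R and 4×A: weight 37 ≤ 39, strength 3·7 + 4·9 = 57.

57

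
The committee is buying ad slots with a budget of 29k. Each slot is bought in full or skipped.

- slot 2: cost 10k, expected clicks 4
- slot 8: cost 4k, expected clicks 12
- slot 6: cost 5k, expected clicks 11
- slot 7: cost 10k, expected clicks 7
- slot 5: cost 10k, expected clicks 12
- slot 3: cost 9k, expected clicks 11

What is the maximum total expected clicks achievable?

46

Allowing fractional choices, the relaxed optimum would be about 46.7, but ad slots are indivisible.
slot 8 + slot 6 + slot 7 + slot 5: cost 4 + 5 + 10 + 10 = 29 ≤ 29, expected clicks 12 + 11 + 7 + 12 = 42.
slot 8 + slot 6 + slot 7 + slot 3: cost 4 + 5 + 10 + 9 = 28 ≤ 29, expected clicks 12 + 11 + 7 + 11 = 41.
slot 8 + slot 6 + slot 5 + slot 3: cost 4 + 5 + 10 + 9 = 28 ≤ 29, expected clicks 12 + 11 + 12 + 11 = 46.
Best is slot 8, slot 6, slot 5, and slot 3 with total expected clicks 46.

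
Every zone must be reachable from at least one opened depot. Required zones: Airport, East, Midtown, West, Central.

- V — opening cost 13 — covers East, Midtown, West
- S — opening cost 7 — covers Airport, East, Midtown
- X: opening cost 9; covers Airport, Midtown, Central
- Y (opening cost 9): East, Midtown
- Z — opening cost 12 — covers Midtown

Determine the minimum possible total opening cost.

Choose V and X: together they cover Airport, East, Midtown, West, Central — every zone.
Total opening cost: 13 + 9 = 22.

22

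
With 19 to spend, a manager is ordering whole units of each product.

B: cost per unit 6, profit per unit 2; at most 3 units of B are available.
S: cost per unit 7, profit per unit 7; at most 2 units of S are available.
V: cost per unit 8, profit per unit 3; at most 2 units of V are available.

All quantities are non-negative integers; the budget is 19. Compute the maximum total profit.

S has the best ratio (7/7); taking only S gives at most 2×7 = 14 (stopped by the cost limit).
Optimal: 2×S: cost 14 ≤ 19, profit 2·7 = 14.

14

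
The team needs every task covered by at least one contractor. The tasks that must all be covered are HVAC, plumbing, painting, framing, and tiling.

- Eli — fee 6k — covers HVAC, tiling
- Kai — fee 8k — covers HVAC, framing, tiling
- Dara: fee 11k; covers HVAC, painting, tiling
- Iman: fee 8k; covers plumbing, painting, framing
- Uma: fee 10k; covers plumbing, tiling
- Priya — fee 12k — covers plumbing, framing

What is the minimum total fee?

The greedy cost-per-new-task heuristic would pick Kai and Iman for 16, but a cheaper cover exists.
Choose Eli and Iman: together they cover HVAC, plumbing, painting, framing, tiling — every task.
Total fee: 6 + 8 = 14.
No cover costs less than 14.

14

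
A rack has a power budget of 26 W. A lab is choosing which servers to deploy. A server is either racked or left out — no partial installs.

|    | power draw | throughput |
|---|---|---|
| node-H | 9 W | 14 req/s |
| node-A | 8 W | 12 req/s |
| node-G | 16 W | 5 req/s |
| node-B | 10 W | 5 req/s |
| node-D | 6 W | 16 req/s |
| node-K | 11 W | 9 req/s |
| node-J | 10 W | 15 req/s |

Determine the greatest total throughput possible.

45

Allowing fractional choices, the relaxed optimum would be about 46.5, but servers are indivisible.
node-H + node-D + node-J: power draw 9 + 6 + 10 = 25 ≤ 26, throughput 14 + 16 + 15 = 45.
node-H + node-A + node-D: power draw 9 + 8 + 6 = 23 ≤ 26, throughput 14 + 12 + 16 = 42.
node-A + node-D + node-J: power draw 8 + 6 + 10 = 24 ≤ 26, throughput 12 + 16 + 15 = 43.
Best is node-H, node-D, and node-J with total throughput 45.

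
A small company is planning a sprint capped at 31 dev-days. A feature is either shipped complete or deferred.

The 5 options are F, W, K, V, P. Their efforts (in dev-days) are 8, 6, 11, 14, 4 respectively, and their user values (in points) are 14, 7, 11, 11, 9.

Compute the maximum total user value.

41

F + K + P: effort 8 + 11 + 4 = 23 ≤ 31, user value 14 + 11 + 9 = 34.
F + W + K + P: effort 8 + 6 + 11 + 4 = 29 ≤ 31, user value 14 + 7 + 11 + 9 = 41.
Best is F, W, K, and P with total user value 41.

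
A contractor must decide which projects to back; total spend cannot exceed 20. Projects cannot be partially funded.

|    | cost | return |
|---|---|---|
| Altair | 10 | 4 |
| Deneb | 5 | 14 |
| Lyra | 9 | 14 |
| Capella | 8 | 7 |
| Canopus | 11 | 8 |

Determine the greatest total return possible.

Deneb + Canopus: cost 5 + 11 = 16 ≤ 20, return 14 + 8 = 22.
Deneb + Lyra: cost 5 + 9 = 14 ≤ 20, return 14 + 14 = 28.
Best is Deneb and Lyra with total return 28.

28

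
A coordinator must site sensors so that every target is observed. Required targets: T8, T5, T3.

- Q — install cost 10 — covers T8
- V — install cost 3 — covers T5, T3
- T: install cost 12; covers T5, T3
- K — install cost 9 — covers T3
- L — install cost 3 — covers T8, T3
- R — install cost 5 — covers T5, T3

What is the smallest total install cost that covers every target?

Choose V and L: together they cover T8, T5, T3 — every target.
Total install cost: 3 + 3 = 6.

6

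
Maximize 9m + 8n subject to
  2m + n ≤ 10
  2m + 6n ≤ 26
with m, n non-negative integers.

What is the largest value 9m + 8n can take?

52

Relaxing integrality, the LP optimum is 56.20 at (m,n) = (3.4, 3.2), which is not an integer point.
(m,n)=(4,2): 2·4+1·2=10≤10, 2·4+6·2=20≤26, objective 52.
(m,n)=(3,3): 2·3+1·3=9≤10, 2·3+6·3=24≤26, objective 51.
(m,n)=(4,1): 2·4+1·1=9≤10, 2·4+6·1=14≤26, objective 44.
Maximum is 52 at (m,n)=(4,2).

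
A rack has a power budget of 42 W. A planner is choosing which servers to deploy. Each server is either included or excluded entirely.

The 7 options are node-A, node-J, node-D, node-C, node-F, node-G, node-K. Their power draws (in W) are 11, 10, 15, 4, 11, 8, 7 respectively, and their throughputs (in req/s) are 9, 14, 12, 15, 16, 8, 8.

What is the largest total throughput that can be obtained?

Allowing fractional choices, the relaxed optimum would be about 62.6, but servers are indivisible.
node-A + node-C + node-F + node-G + node-K: power draw 11 + 4 + 11 + 8 + 7 = 41 ≤ 42, throughput 9 + 15 + 16 + 8 + 8 = 56.
node-J + node-D + node-C + node-F: power draw 10 + 15 + 4 + 11 = 40 ≤ 42, throughput 14 + 12 + 15 + 16 = 57.
node-J + node-C + node-F + node-G + node-K: power draw 10 + 4 + 11 + 8 + 7 = 40 ≤ 42, throughput 14 + 15 + 16 + 8 + 8 = 61.
Best is node-J, node-C, node-F, node-G, and node-K with total throughput 61.

61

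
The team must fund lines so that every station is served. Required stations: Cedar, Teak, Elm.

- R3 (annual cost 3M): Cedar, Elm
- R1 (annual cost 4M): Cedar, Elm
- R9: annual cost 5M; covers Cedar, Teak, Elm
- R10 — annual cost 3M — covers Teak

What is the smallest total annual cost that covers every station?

5

This is an integer covering problem.
The greedy cost-per-new-station heuristic would pick R3 and R10 for 6, but a cheaper cover exists.
R9 alone covers Cedar, Teak, Elm — every station.
Total annual cost: 5.
No cover costs less than 5.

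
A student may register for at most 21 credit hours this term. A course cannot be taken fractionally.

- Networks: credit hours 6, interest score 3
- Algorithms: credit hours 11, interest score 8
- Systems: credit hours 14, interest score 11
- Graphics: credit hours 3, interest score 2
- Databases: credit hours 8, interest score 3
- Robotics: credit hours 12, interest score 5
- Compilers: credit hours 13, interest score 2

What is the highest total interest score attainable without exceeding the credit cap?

Allowing fractional choices, the relaxed optimum would be about 16.1, but courses are indivisible.
Networks + Algorithms + Graphics: credit hours 6 + 11 + 3 = 20 ≤ 21, interest score 3 + 8 + 2 = 13.
Systems + Graphics: credit hours 14 + 3 = 17 ≤ 21, interest score 11 + 2 = 13.
Networks + Systems: credit hours 6 + 14 = 20 ≤ 21, interest score 3 + 11 = 14.
Best is Networks and Systems with total interest score 14.

14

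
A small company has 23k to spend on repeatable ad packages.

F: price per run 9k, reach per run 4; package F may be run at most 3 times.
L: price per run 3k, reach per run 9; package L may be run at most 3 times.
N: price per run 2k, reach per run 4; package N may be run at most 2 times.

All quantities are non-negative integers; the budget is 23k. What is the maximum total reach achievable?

39

L has the best ratio (9/3); taking only L gives at most 3×9 = 27 (stopped by the supply cap of 3).
Mixing does better — 1×F, 3×L, and 2×N: price 22 ≤ 23, reach 1·4 + 3·9 + 2·4 = 39.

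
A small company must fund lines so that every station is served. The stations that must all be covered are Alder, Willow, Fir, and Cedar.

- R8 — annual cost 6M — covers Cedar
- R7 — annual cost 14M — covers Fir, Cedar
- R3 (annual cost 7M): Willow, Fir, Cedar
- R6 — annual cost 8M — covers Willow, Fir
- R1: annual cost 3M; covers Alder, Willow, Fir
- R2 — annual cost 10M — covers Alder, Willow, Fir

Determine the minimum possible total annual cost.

Choose R8 and R1: together they cover Alder, Willow, Fir, Cedar — every station.
Total annual cost: 6 + 3 = 9.
No cover costs less than 9.

9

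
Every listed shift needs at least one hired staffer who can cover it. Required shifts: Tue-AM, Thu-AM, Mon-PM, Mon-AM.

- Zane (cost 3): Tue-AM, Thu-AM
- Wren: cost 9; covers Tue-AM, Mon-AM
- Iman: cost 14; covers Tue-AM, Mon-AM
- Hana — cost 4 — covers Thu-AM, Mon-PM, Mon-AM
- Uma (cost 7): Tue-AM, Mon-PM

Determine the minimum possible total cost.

Choose Zane and Hana: together they cover Tue-AM, Thu-AM, Mon-PM, Mon-AM — every shift.
Total cost: 3 + 4 = 7.
No cover costs less than 7.

7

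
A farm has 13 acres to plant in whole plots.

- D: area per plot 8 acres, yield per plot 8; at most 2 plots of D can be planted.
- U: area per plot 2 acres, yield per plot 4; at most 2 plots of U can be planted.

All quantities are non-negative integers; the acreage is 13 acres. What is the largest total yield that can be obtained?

16

1×D and 1×U: area 10 ≤ 13, yield 1·8 + 1·4 = 12.
1×D and 2×U: area 12 ≤ 13, yield 1·8 + 2·4 = 16.
Best is 16.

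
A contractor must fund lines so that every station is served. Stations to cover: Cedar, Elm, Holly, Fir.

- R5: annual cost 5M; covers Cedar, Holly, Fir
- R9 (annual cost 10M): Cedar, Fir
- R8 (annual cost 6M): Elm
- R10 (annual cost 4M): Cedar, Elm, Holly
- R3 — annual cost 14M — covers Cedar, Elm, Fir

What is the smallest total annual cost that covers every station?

Choose R5 and R10: together they cover Cedar, Elm, Holly, Fir — every station.
Total annual cost: 5 + 4 = 9.
No cover costs less than 9.

9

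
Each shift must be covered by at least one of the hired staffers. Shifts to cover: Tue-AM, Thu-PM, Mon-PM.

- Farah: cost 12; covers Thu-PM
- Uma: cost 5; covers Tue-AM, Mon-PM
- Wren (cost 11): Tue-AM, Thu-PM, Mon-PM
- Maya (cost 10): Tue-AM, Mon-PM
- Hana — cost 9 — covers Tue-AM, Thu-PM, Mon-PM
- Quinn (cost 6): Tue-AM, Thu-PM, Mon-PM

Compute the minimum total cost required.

6

Quinn alone covers Tue-AM, Thu-PM, Mon-PM — every shift.
Total cost: 6.
No cover costs less than 6.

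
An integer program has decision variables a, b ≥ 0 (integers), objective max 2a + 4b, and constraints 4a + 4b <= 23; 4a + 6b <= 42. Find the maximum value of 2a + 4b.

(a,b)=(0,5) is feasible, giving 20.
(a,b)=(1,4) is feasible, giving 18.
(a,b)=(0,4) is feasible, giving 16.
The best lattice point is (0,5), giving 20.

20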